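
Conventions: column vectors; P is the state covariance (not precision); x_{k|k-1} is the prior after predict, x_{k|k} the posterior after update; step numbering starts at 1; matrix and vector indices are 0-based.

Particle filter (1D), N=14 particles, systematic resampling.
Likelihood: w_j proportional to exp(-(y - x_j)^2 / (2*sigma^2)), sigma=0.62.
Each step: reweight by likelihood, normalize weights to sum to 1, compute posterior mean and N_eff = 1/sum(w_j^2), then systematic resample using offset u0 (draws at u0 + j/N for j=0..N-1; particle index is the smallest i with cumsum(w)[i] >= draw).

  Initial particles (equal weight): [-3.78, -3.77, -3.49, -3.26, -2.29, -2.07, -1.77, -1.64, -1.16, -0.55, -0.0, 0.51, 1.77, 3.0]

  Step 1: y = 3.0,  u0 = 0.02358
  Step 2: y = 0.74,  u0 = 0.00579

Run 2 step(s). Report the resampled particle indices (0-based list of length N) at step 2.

resampled_idx = [0, 0, 0, 0, 0, 0, 0, 1, 1, 1, 1, 1, 1, 1]

step 1: w=[0.0000, 0.0000, 0.0000, 0.0000, 0.0000, 0.0000, 0.0000, 0.0000, 0.0000, 0.0000, 0.0000, 0.0003, 0.1226, 0.8771]  mean=2.8485  Neff=1.2749  idx=[12, 12, 13, 13, 13, 13, 13, 13, 13, 13, 13, 13, 13, 13]
step 2: w=[0.4849, 0.4849, 0.0025, 0.0025, 0.0025, 0.0025, 0.0025, 0.0025, 0.0025, 0.0025, 0.0025, 0.0025, 0.0025, 0.0025]  mean=1.8071  Neff=2.1258  idx=[0, 0, 0, 0, 0, 0, 0, 1, 1, 1, 1, 1, 1, 1]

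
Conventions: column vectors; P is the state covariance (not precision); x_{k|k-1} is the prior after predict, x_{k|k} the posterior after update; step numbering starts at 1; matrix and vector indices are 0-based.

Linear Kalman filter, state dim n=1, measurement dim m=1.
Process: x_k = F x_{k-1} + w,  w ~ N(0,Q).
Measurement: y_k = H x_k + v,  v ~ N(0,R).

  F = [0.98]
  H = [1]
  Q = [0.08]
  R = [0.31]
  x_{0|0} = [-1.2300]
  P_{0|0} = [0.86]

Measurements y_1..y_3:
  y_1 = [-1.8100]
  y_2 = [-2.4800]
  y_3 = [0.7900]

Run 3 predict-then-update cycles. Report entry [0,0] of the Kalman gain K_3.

step 1: x^-=[-1.2054]  P^-=[0.9059]  S=[1.2159]  K=[0.7451]  nu=[-0.6046]  x^+=[-1.6559]  P^+=[0.2310]
step 2: x^-=[-1.6227]  P^-=[0.3018]  S=[0.6118]  K=[0.4933]  nu=[-0.8573]  x^+=[-2.0456]  P^+=[0.1529]
step 3: x^-=[-2.0047]  P^-=[0.2269]  S=[0.5369]  K=[0.4226]  nu=[2.7947]  x^+=[-0.8237]  P^+=[0.1310]

K[0,0] = 0.4226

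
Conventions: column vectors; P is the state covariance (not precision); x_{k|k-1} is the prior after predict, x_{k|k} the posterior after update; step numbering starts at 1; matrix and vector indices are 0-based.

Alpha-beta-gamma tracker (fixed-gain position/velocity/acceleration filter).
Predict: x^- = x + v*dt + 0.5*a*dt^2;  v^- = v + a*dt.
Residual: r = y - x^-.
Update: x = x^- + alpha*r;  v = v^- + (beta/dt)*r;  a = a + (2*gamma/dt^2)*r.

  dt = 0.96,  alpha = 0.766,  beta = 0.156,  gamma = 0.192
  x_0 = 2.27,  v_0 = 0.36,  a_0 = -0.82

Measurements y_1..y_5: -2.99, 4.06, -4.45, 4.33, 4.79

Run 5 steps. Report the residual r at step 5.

step 1: x_pred=2.2377  r=-5.2277  x^+=-1.7667  v^+=-1.2767  a^+=-2.9982
step 2: x_pred=-4.3739  r=8.4339  x^+=2.0865  v^+=-2.7845  a^+=0.5159
step 3: x_pred=-0.3489  r=-4.1011  x^+=-3.4903  v^+=-2.9556  a^+=-1.1929
step 4: x_pred=-6.8774  r=11.2074  x^+=1.7075  v^+=-2.2796  a^+=3.4769
step 5: x_pred=1.1212  r=3.6688  x^+=3.9315  v^+=1.6544  a^+=5.0056

resid = 3.6688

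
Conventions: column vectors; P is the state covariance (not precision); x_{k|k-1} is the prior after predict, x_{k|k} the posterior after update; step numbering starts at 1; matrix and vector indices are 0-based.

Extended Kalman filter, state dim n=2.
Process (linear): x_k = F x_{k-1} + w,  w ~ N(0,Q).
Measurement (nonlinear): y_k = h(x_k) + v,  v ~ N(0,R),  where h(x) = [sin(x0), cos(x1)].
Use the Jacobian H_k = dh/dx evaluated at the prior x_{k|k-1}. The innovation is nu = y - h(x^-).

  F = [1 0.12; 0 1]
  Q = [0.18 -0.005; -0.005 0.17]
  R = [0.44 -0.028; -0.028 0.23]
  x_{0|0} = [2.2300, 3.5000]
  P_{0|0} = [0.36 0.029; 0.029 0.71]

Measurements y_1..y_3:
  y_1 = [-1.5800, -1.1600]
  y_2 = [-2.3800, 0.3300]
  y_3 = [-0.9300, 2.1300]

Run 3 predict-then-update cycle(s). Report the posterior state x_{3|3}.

x_post = [5.6178, 6.3276]

step 1: x^-=[2.6500, 3.5000]  P^-=[0.5572 0.1092; 0.1092 0.8800]  H_jac=[-0.8816 0.0000; 0.0000 0.3508]  S=[0.8730 -0.0618; -0.0618 0.3383]  K=[-0.5619 0.0106; -0.0463 0.9041]  nu=[-2.0520, -0.2235]  x^+=[3.8006, 3.3929]  P^+=[0.2808 0.0518; 0.0518 0.5965]
step 2: x^-=[4.2078, 3.3929]  P^-=[0.4818 0.1184; 0.1184 0.7665]  H_jac=[-0.4835 0.0000; 0.0000 0.2487]  S=[0.5526 -0.0422; -0.0422 0.2774]  K=[-0.4183 0.0425; -0.0517 0.6793]  nu=[-1.5046, 1.2986]  x^+=[4.8923, 4.3527]  P^+=[0.3831 0.0864; 0.0864 0.6340]
step 3: x^-=[5.4146, 4.3527]  P^-=[0.5930 0.1574; 0.1574 0.8040]  H_jac=[0.6459 0.0000; 0.0000 0.9360]  S=[0.6874 0.0672; 0.0672 0.9344]  K=[0.5456 0.1185; 0.0697 0.8004]  nu=[-0.1666, 2.4819]  x^+=[5.6178, 6.3276]  P^+=[0.3665 0.0128; 0.0128 0.1946]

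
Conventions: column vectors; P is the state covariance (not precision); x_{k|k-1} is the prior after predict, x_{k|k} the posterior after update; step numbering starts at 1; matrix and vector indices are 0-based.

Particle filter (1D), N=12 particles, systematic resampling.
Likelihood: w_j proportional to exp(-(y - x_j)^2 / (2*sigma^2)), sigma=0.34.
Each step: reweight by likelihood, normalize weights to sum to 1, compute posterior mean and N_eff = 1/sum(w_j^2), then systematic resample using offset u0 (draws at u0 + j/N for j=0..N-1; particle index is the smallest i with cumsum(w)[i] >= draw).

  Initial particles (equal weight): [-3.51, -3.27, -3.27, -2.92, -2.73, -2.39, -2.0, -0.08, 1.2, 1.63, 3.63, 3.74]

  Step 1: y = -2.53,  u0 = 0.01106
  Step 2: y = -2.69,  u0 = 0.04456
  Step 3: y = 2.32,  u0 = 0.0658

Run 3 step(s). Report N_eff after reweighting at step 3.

N_eff = 4.0000

step 1: w=[0.0057, 0.0337, 0.0337, 0.1865, 0.3028, 0.3308, 0.1068, 0.0000, 0.0000, 0.0000, 0.0000, 0.0000]  mean=-2.6158  Neff=4.0061  idx=[1, 3, 3, 4, 4, 4, 4, 5, 5, 5, 5, 6]
step 2: w=[0.0270, 0.0921, 0.0921, 0.1150, 0.1150, 0.1150, 0.1150, 0.0785, 0.0785, 0.0785, 0.0785, 0.0148]  mean=-2.6621  Neff=10.4747  idx=[1, 2, 2, 3, 4, 5, 5, 6, 7, 8, 9, 10]
step 3: w=[0.0000, 0.0000, 0.0000, 0.0000, 0.0000, 0.0000, 0.0000, 0.0000, 0.2500, 0.2500, 0.2500, 0.2500]  mean=-2.3900  Neff=4.0000  idx=[8, 8, 8, 9, 9, 9, 10, 10, 10, 11, 11, 11]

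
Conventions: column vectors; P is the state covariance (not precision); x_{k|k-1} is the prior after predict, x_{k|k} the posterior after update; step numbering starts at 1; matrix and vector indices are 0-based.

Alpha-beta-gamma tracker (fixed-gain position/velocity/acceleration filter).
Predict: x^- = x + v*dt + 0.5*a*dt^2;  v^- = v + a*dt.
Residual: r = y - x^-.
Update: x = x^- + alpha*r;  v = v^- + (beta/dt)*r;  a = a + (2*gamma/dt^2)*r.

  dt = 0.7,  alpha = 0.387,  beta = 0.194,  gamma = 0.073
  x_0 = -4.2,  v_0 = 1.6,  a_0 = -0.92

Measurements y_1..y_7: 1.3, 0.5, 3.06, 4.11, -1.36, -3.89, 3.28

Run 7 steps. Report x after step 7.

x_post = 0.3771

step 1: x_pred=-3.3054  r=4.6054  x^+=-1.5231  v^+=2.2324  a^+=0.4522
step 2: x_pred=0.1503  r=0.3497  x^+=0.2857  v^+=2.6458  a^+=0.5564
step 3: x_pred=2.2740  r=0.7860  x^+=2.5782  v^+=3.2531  a^+=0.7906
step 4: x_pred=5.0491  r=-0.9391  x^+=4.6857  v^+=3.5463  a^+=0.5108
step 5: x_pred=7.2932  r=-8.6532  x^+=3.9444  v^+=1.5056  a^+=-2.0675
step 6: x_pred=4.4918  r=-8.3818  x^+=1.2481  v^+=-2.2646  a^+=-4.5650
step 7: x_pred=-1.4556  r=4.7356  x^+=0.3771  v^+=-4.1476  a^+=-3.1540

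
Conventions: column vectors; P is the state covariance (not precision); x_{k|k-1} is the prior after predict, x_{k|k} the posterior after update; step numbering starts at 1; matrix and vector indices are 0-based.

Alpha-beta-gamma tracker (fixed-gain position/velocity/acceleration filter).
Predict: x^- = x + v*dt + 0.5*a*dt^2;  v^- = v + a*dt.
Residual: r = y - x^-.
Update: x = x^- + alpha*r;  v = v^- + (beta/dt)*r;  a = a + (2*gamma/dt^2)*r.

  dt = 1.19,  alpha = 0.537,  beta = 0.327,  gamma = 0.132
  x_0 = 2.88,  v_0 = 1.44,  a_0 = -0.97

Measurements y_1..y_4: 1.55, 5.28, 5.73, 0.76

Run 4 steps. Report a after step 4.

step 1: x_pred=3.9068  r=-2.3568  x^+=2.6412  v^+=-0.3619  a^+=-1.4094
step 2: x_pred=1.2126  r=4.0674  x^+=3.3968  v^+=-0.9214  a^+=-0.6511
step 3: x_pred=1.8393  r=3.8907  x^+=3.9286  v^+=-0.6271  a^+=0.0742
step 4: x_pred=3.2350  r=-2.4750  x^+=1.9059  v^+=-1.2188  a^+=-0.3872

a_post = -0.3872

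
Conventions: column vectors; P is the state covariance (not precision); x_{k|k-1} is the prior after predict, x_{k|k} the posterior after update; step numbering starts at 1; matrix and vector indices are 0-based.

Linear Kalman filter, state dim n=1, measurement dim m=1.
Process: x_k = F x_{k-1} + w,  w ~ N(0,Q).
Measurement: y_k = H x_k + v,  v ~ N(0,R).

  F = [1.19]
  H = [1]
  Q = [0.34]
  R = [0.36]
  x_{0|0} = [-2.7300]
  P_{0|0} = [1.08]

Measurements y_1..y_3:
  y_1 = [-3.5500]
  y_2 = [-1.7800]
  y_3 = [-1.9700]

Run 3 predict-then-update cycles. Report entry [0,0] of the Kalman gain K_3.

K[0,0] = 0.6562

step 1: x^-=[-3.2487]  P^-=[1.8694]  S=[2.2294]  K=[0.8385]  nu=[-0.3013]  x^+=[-3.5013]  P^+=[0.3019]
step 2: x^-=[-4.1666]  P^-=[0.7675]  S=[1.1275]  K=[0.6807]  nu=[2.3866]  x^+=[-2.5420]  P^+=[0.2451]
step 3: x^-=[-3.0250]  P^-=[0.6870]  S=[1.0470]  K=[0.6562]  nu=[1.0550]  x^+=[-2.3328]  P^+=[0.2362]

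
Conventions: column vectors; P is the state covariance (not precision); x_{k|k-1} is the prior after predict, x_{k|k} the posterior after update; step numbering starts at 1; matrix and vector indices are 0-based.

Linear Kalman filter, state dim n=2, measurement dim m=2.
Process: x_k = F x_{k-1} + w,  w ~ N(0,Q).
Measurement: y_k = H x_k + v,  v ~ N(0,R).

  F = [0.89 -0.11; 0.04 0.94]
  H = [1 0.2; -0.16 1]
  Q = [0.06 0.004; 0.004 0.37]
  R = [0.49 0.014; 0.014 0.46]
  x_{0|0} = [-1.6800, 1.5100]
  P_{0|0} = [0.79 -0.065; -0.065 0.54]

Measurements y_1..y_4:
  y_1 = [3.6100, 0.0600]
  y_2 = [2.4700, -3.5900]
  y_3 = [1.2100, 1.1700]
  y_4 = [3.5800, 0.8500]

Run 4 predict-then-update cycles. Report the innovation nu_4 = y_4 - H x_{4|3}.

innov = [2.1431, 0.8243]

step 1: x^-=[-1.6613, 1.3522]  P^-=[0.7050 -0.0778; -0.0778 0.8435]  S=[1.1976 -0.0054; -0.0054 1.3465]  K=[0.5751 -0.1392; 0.0788 0.6360]  nu=[5.0009, -1.5580]  x^+=[1.4314, 0.7552]  P^+=[0.2820 -0.0109; -0.0109 0.2919]
step 2: x^-=[1.1909, 0.7671]  P^-=[0.2890 -0.0252; -0.0252 0.6276]  S=[0.7941 0.0689; 0.0689 1.1031]  K=[0.3652 -0.0876; 0.0771 0.5678]  nu=[1.1257, -4.1666]  x^+=[1.9670, -1.5119]  P^+=[0.1791 -0.0065; -0.0065 0.2612]
step 3: x^-=[1.9169, -1.3425]  P^-=[0.2063 -0.0221; -0.0221 0.6006]  S=[0.7115 0.0798; 0.0798 1.0730]  K=[0.2919 -0.0730; 0.0753 0.5575]  nu=[-0.4384, 2.8192]  x^+=[1.5831, 0.1961]  P^+=[0.1433 -0.0066; -0.0066 0.2564]
step 4: x^-=[1.3874, 0.2476]  P^-=[0.1779 -0.0229; -0.0229 0.5963]  S=[0.6826 0.0826; 0.0826 1.0682]  K=[0.2622 -0.0684; 0.0739 0.5560]  nu=[2.1431, 0.8243]  x^+=[1.8930, 0.8643]  P^+=[0.1290 -0.0071; -0.0071 0.2556]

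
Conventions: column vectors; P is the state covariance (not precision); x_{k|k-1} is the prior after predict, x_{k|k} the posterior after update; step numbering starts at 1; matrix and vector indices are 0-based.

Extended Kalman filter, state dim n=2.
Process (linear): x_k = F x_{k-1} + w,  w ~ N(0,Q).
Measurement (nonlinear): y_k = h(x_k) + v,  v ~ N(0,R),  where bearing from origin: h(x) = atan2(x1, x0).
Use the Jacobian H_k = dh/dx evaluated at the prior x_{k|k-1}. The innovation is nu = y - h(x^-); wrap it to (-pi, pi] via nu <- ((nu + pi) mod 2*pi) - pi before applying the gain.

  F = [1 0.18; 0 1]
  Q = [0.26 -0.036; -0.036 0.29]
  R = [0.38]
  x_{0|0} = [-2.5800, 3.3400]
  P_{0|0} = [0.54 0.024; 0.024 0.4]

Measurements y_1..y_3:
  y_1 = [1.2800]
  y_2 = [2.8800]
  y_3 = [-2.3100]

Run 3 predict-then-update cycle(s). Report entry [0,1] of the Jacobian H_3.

H_jac[0,1] = -0.0837

step 1: x^-=[-1.9788, 3.3400]  P^-=[0.8216 0.0600; 0.0600 0.6900]  H_jac=[-0.2216 -0.1313]  S=[0.4357]  K=[-0.4359; -0.2384]  nu=[-0.8256]  x^+=[-1.6189, 3.5369]  P^+=[0.7388 0.0147; 0.0147 0.6652]
step 2: x^-=[-0.9822, 3.5369]  P^-=[1.0256 0.0985; 0.0985 0.9552]  H_jac=[-0.2625 -0.0729]  S=[0.4595]  K=[-0.6015; -0.2078]  nu=[1.0383]  x^+=[-1.6068, 3.3211]  P^+=[0.8594 0.0410; 0.0410 0.9354]
step 3: x^-=[-1.0090, 3.3211]  P^-=[1.1645 0.1734; 0.1734 1.2254]  H_jac=[-0.2757 -0.0837]  S=[0.4851]  K=[-0.6917; -0.3101]  nu=[2.1074]  x^+=[-2.4666, 2.6676]  P^+=[0.9324 0.0694; 0.0694 1.1787]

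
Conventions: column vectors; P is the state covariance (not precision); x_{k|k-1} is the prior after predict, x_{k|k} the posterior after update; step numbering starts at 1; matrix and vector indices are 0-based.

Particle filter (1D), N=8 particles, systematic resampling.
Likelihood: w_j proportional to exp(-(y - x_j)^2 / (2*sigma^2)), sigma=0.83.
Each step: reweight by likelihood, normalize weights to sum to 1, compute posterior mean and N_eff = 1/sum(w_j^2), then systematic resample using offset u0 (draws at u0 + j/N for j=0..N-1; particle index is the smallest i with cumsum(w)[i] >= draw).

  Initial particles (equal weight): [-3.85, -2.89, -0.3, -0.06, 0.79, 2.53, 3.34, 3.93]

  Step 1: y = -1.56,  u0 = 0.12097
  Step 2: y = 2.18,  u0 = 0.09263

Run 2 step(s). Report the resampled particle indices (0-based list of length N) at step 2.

step 1: w=[0.0268, 0.3342, 0.3813, 0.2357, 0.0219, 0.0000, 0.0000, 0.0000]  mean=-1.1805  Neff=3.1862  idx=[1, 1, 2, 2, 2, 3, 3, 4]
step 2: w=[0.0000, 0.0000, 0.0346, 0.0346, 0.0346, 0.0787, 0.0787, 0.7388]  mean=0.5431  Neff=1.7798  idx=[4, 6, 7, 7, 7, 7, 7, 7]

resampled_idx = [4, 6, 7, 7, 7, 7, 7, 7]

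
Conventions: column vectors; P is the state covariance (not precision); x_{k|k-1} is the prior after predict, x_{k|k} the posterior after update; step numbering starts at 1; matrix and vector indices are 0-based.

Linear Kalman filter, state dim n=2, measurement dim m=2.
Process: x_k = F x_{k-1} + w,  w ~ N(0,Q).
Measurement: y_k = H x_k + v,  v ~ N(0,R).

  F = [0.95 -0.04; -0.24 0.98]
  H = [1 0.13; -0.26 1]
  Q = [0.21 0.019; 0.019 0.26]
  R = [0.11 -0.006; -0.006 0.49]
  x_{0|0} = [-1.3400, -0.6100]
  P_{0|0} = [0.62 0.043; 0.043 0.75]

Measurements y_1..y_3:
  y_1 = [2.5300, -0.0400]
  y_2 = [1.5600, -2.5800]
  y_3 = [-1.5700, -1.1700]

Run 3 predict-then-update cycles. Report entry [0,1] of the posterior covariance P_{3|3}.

P_post[0,1] = -0.0184

step 1: x^-=[-1.2486, -0.2762]  P^-=[0.7675 -0.1113; -0.1113 0.9958]  S=[0.8654 -0.1836; -0.1836 1.5955]  K=[0.8496 -0.0970; 0.1612 0.6608]  nu=[3.8145, -0.0884]  x^+=[2.0007, 0.2802]  P^+=[0.0976 -0.0273; -0.0273 0.3157]
step 2: x^-=[1.8894, -0.2055]  P^-=[0.3006 -0.0413; -0.0413 0.5817]  S=[0.4097 -0.0484; -0.0484 1.1135]  K=[0.7116 -0.0763; 0.1474 0.5385]  nu=[-0.3027, -1.8832]  x^+=[1.8177, -1.2642]  P^+=[0.0814 -0.0205; -0.0205 0.2576]
step 3: x^-=[1.7774, -1.6752]  P^-=[0.2854 -0.0289; -0.0289 0.5218]  S=[0.3967 -0.0403; -0.0403 1.0461]  K=[0.7027 -0.0715; 0.1501 0.5117]  nu=[-3.1297, 0.9673]  x^+=[-0.4910, -1.6498]  P^+=[0.0801 -0.0184; -0.0184 0.2451]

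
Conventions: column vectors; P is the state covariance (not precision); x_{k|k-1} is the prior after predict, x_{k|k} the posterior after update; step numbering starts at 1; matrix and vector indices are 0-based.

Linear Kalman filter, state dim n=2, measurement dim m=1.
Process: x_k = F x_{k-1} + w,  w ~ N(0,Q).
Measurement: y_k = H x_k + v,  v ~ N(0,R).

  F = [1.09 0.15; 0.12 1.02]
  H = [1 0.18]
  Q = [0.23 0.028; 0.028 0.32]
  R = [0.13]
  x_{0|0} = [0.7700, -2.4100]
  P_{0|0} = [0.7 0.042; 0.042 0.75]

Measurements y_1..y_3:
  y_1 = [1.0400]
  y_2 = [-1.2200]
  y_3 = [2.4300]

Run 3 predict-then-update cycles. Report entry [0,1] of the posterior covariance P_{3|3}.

P_post[0,1] = -0.1524

step 1: x^-=[0.4778, -2.3658]  P^-=[1.0923 0.2818; 0.2818 1.1207]  S=[1.3600]  K=[0.8404; 0.3555]  nu=[0.9880]  x^+=[1.3082, -2.0146]  P^+=[0.1317 -0.1246; -0.1246 0.9488]
step 2: x^-=[1.1237, -1.8979]  P^-=[0.3671 0.0497; 0.0497 1.2785]  S=[0.5564]  K=[0.6758; 0.5029]  nu=[-2.0021]  x^+=[-0.2293, -2.9047]  P^+=[0.1130 -0.1394; -0.1394 1.1378]
step 3: x^-=[-0.6857, -2.9903]  P^-=[0.3442 0.0593; 0.0593 1.4713]  S=[0.5432]  K=[0.6533; 0.5967]  nu=[3.6539]  x^+=[1.7014, -0.8099]  P^+=[0.1124 -0.1524; -0.1524 1.2778]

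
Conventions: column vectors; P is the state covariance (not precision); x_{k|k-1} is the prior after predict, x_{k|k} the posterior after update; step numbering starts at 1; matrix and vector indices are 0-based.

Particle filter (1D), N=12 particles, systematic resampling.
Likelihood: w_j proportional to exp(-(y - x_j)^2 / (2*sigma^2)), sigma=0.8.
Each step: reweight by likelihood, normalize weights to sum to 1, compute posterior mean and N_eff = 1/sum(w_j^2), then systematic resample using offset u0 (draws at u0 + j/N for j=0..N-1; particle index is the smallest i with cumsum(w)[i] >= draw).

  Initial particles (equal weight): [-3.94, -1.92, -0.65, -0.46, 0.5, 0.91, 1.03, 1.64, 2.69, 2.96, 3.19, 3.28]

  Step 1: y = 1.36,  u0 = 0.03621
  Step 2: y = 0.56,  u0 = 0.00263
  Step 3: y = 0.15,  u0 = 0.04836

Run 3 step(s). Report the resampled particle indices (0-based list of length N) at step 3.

resampled_idx = [0, 1, 1, 2, 3, 4, 5, 6, 7, 8, 9, 10]

step 1: w=[0.0000, 0.0001, 0.0109, 0.0192, 0.1436, 0.2185, 0.2350, 0.2407, 0.0643, 0.0346, 0.0187, 0.0144]  mean=1.2736  Neff=5.3214  idx=[4, 4, 5, 5, 5, 6, 6, 6, 7, 7, 8, 9]
step 2: w=[0.1233, 0.1233, 0.1123, 0.1123, 0.1123, 0.1040, 0.1040, 0.1040, 0.0497, 0.0497, 0.0036, 0.0014]  mean=0.9281  Neff=9.4630  idx=[0, 0, 1, 2, 2, 3, 4, 5, 5, 6, 7, 8]
step 3: w=[0.1190, 0.1190, 0.1190, 0.0834, 0.0834, 0.0834, 0.0834, 0.0715, 0.0715, 0.0715, 0.0715, 0.0231]  mean=0.8148  Neff=10.9481  idx=[0, 1, 1, 2, 3, 4, 5, 6, 7, 8, 9, 10]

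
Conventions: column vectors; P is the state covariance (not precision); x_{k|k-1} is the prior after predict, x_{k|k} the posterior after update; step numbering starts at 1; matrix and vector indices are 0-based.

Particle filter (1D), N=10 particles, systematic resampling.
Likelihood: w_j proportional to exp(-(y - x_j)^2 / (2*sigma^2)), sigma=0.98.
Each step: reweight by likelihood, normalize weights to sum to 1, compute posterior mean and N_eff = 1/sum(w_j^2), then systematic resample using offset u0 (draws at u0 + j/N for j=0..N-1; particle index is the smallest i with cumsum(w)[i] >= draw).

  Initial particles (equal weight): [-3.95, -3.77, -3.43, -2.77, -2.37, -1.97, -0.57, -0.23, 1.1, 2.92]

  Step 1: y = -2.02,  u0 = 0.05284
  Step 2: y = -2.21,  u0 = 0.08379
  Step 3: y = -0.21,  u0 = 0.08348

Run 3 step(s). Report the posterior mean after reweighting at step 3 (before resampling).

step 1: w=[0.0367, 0.0519, 0.0907, 0.1906, 0.2397, 0.2551, 0.0855, 0.0482, 0.0016, 0.0000]  mean=-2.3085  Neff=5.5323  idx=[1, 2, 3, 3, 4, 4, 5, 5, 5, 7]
step 2: w=[0.0378, 0.0618, 0.1139, 0.1139, 0.1323, 0.1323, 0.1302, 0.1302, 0.1302, 0.0174]  mean=-2.3861  Neff=8.5209  idx=[1, 2, 3, 4, 5, 5, 6, 7, 8, 9]
step 3: w=[0.0023, 0.0171, 0.0171, 0.0456, 0.0456, 0.0456, 0.1031, 0.1031, 0.1031, 0.5173]  mean=-1.1553  Neff=3.2643  idx=[4, 6, 7, 8, 9, 9, 9, 9, 9, 9]

post_mean = -1.1553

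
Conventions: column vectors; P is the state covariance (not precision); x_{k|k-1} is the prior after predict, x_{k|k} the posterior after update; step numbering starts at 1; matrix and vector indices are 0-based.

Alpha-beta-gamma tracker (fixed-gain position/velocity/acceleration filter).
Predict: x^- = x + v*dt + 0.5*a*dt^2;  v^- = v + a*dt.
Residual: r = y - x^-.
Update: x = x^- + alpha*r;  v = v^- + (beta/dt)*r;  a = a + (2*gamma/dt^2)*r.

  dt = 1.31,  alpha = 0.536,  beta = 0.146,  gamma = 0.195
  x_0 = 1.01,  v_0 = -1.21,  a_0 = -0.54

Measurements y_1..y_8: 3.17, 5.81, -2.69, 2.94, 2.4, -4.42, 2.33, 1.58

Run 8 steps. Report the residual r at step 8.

step 1: x_pred=-1.0384  r=4.2084  x^+=1.2173  v^+=-1.4484  a^+=0.4164
step 2: x_pred=-0.3228  r=6.1328  x^+=2.9644  v^+=-0.2194  a^+=1.8101
step 3: x_pred=4.2302  r=-6.9202  x^+=0.5210  v^+=1.3807  a^+=0.2375
step 4: x_pred=2.5334  r=0.4066  x^+=2.7513  v^+=1.7370  a^+=0.3299
step 5: x_pred=5.3099  r=-2.9099  x^+=3.7502  v^+=1.8449  a^+=-0.3314
step 6: x_pred=5.8826  r=-10.3026  x^+=0.3604  v^+=0.2625  a^+=-2.6728
step 7: x_pred=-1.5892  r=3.9192  x^+=0.5115  v^+=-2.8021  a^+=-1.7821
step 8: x_pred=-4.6884  r=6.2684  x^+=-1.3285  v^+=-4.4381  a^+=-0.3576

resid = 6.2684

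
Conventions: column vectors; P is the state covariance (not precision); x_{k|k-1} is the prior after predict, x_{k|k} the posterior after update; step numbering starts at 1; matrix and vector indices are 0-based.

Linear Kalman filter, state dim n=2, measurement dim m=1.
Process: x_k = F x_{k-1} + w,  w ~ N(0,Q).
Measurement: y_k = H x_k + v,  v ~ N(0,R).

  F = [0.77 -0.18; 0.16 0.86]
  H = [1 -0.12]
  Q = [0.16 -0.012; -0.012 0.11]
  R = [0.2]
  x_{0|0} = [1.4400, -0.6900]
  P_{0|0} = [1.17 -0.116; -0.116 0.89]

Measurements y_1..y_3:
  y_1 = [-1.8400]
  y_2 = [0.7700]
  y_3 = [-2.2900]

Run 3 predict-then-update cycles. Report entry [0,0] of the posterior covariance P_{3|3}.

step 1: x^-=[1.2330, -0.3630]  P^-=[0.9147 -0.0791; -0.0791 0.7663]  S=[1.1447]  K=[0.8074; -0.1494]  nu=[-3.1166]  x^+=[-1.2832, 0.1027]  P^+=[0.1685 0.0590; 0.0590 0.7407]
step 2: x^-=[-1.0065, -0.1170]  P^-=[0.2676 -0.0685; -0.0685 0.6784]  S=[0.4938]  K=[0.5585; -0.3036]  nu=[1.7625]  x^+=[-0.0221, -0.6521]  P^+=[0.1135 0.0152; 0.0152 0.6329]
step 3: x^-=[0.1004, -0.5644]  P^-=[0.2436 -0.0863; -0.0863 0.5852]  S=[0.4727]  K=[0.5372; -0.3312]  nu=[-2.4581]  x^+=[-1.2201, 0.2497]  P^+=[0.1072 -0.0022; -0.0022 0.5333]

P_post[0,0] = 0.1072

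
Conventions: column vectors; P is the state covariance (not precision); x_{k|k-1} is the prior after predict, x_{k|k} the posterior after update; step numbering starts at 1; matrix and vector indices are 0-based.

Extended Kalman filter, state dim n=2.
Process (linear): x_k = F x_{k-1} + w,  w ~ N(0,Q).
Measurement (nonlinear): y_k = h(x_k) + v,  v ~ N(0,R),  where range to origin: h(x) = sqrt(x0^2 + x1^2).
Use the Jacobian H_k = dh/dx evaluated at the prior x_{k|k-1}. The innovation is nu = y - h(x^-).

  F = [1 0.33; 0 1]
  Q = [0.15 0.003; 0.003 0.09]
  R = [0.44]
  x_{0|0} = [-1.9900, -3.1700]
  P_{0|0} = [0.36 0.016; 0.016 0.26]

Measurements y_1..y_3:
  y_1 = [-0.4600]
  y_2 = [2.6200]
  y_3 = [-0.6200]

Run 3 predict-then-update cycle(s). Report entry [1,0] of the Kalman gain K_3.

K[1,0] = -0.2541

step 1: x^-=[-3.0361, -3.1700]  P^-=[0.5489 0.1048; 0.1048 0.3500]  H_jac=[-0.6917 -0.7222]  S=[0.9899]  K=[-0.4600; -0.3286]  nu=[-4.8494]  x^+=[-0.8054, -1.5765]  P^+=[0.3394 -0.0448; -0.0448 0.2431]
step 2: x^-=[-1.3256, -1.5765]  P^-=[0.4863 0.0384; 0.0384 0.3331]  H_jac=[-0.6436 -0.7654]  S=[0.8744]  K=[-0.3915; -0.3199]  nu=[0.5602]  x^+=[-1.5450, -1.7557]  P^+=[0.3523 -0.0711; -0.0711 0.2437]
step 3: x^-=[-2.1243, -1.7557]  P^-=[0.4819 0.0123; 0.0123 0.3337]  H_jac=[-0.7708 -0.6371]  S=[0.8738]  K=[-0.4340; -0.2541]  nu=[-3.3760]  x^+=[-0.6590, -0.8978]  P^+=[0.3172 -0.0841; -0.0841 0.2772]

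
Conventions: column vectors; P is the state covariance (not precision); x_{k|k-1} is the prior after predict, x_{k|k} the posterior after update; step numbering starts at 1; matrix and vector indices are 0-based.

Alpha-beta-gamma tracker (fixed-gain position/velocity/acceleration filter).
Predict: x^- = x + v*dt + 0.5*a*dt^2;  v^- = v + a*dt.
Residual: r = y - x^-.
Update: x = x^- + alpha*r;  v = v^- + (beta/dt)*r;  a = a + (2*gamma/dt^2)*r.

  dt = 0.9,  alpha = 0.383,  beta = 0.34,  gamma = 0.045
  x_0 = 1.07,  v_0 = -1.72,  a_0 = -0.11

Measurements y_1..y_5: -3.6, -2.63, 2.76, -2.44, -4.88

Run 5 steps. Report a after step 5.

a_post = 0.2832

step 1: x_pred=-0.5225  r=-3.0775  x^+=-1.7012  v^+=-2.9816  a^+=-0.4519
step 2: x_pred=-4.5677  r=1.9377  x^+=-3.8255  v^+=-2.6563  a^+=-0.2366
step 3: x_pred=-6.3121  r=9.0721  x^+=-2.8375  v^+=0.5579  a^+=0.7714
step 4: x_pred=-2.0229  r=-0.4171  x^+=-2.1827  v^+=1.0946  a^+=0.7250
step 5: x_pred=-0.9039  r=-3.9761  x^+=-2.4267  v^+=0.2450  a^+=0.2832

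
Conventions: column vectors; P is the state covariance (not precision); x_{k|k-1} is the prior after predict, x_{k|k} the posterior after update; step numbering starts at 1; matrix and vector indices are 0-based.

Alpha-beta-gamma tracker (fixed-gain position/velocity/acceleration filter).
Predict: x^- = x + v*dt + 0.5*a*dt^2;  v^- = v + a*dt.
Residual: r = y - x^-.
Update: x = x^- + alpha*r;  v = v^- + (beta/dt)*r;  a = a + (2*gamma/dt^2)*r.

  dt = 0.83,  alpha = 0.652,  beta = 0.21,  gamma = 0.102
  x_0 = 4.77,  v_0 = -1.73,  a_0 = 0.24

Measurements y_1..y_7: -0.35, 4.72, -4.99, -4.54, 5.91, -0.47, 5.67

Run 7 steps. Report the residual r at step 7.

resid = 3.0845

step 1: x_pred=3.4168  r=-3.7668  x^+=0.9608  v^+=-2.4838  a^+=-0.8754
step 2: x_pred=-1.4023  r=6.1223  x^+=2.5894  v^+=-1.6614  a^+=0.9375
step 3: x_pred=1.5334  r=-6.5234  x^+=-2.7199  v^+=-2.5338  a^+=-0.9942
step 4: x_pred=-5.1654  r=0.6254  x^+=-4.7576  v^+=-3.2007  a^+=-0.8090
step 5: x_pred=-7.6929  r=13.6029  x^+=1.1762  v^+=-0.4305  a^+=3.2191
step 6: x_pred=1.9277  r=-2.3977  x^+=0.3644  v^+=1.6347  a^+=2.5091
step 7: x_pred=2.5855  r=3.0845  x^+=4.5966  v^+=4.4977  a^+=3.4225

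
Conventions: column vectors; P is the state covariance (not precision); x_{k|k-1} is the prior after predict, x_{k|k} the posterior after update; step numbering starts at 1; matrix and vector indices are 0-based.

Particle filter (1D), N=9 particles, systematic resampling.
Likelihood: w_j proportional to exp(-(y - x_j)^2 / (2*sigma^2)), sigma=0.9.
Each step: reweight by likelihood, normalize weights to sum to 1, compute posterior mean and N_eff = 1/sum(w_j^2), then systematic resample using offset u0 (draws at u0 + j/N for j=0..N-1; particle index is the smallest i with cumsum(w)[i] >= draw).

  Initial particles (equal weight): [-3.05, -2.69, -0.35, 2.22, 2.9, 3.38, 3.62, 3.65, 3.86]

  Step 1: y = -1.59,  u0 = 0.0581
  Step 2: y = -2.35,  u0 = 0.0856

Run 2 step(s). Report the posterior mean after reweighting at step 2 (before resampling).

step 1: w=[0.2375, 0.4196, 0.3428, 0.0001, 0.0000, 0.0000, 0.0000, 0.0000, 0.0000]  mean=-1.9729  Neff=2.8575  idx=[0, 0, 1, 1, 1, 1, 2, 2, 2]
step 2: w=[0.1354, 0.1354, 0.1706, 0.1706, 0.1706, 0.1706, 0.0155, 0.0155, 0.0155]  mean=-2.6786  Neff=6.4982  idx=[0, 1, 2, 2, 3, 4, 4, 5, 7]

post_mean = -2.6786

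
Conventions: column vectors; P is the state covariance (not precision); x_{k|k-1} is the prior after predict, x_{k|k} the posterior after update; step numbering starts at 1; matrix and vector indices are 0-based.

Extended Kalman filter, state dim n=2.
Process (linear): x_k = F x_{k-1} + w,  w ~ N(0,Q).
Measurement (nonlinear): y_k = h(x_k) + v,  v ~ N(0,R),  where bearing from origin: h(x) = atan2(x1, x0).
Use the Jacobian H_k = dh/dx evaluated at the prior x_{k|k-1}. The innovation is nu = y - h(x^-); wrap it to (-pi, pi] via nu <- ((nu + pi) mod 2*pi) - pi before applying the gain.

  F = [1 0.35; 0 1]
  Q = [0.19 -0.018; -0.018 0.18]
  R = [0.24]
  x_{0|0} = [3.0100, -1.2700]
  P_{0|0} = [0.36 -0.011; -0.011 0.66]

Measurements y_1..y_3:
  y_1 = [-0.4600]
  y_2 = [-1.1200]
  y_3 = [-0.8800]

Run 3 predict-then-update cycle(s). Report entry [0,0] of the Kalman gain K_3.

K[0,0] = 0.9103

step 1: x^-=[2.5655, -1.2700]  P^-=[0.6231 0.2020; 0.2020 0.8400]  H_jac=[0.1550 0.3131]  S=[0.3569]  K=[0.4478; 0.8246]  nu=[-0.0003]  x^+=[2.5653, -1.2703]  P^+=[0.5516 0.0702; 0.0702 0.5973]
step 2: x^-=[2.1208, -1.2703]  P^-=[0.8639 0.2613; 0.2613 0.7773]  H_jac=[0.2079 0.3470]  S=[0.4086]  K=[0.6613; 0.7931]  nu=[-0.5803]  x^+=[1.7369, -1.7305]  P^+=[0.6852 0.0470; 0.0470 0.5203]
step 3: x^-=[1.1313, -1.7305]  P^-=[0.9718 0.2111; 0.2111 0.7003]  H_jac=[0.4049 0.2647]  S=[0.4936]  K=[0.9103; 0.5487]  nu=[0.1118]  x^+=[1.2331, -1.6692]  P^+=[0.5628 -0.0354; -0.0354 0.5518]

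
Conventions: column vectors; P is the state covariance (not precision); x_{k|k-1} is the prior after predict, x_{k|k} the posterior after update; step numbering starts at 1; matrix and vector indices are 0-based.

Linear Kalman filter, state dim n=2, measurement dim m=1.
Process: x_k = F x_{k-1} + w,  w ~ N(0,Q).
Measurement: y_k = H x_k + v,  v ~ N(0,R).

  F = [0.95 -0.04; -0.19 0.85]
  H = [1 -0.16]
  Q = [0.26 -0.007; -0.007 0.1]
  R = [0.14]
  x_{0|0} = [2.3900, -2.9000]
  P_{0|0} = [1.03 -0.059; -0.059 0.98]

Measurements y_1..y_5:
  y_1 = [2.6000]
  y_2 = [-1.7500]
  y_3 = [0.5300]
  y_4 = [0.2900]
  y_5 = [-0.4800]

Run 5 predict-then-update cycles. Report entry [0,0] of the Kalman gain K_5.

step 1: x^-=[2.3865, -2.9191]  P^-=[1.1956 -0.2743; -0.2743 0.8643]  S=[1.4455]  K=[0.8575; -0.2854]  nu=[-0.2536]  x^+=[2.1691, -2.8467]  P^+=[0.1328 0.0795; 0.0795 0.7465]
step 2: x^-=[2.1745, -2.8318]  P^-=[0.3750 0.0084; 0.0084 0.6185]  S=[0.5281]  K=[0.7075; -0.1714]  nu=[-4.3776]  x^+=[-0.9226, -2.0815]  P^+=[0.1106 0.0725; 0.0725 0.6030]
step 3: x^-=[-0.7932, -1.5940]  P^-=[0.3553 0.0116; 0.0116 0.5162]  S=[0.5048]  K=[0.7002; -0.1406]  nu=[1.0681]  x^+=[-0.0453, -1.7442]  P^+=[0.1078 0.0613; 0.0613 0.5062]
step 4: x^-=[0.0267, -1.4740]  P^-=[0.3535 0.0063; 0.0063 0.4498]  S=[0.5030]  K=[0.7008; -0.1306]  nu=[0.0274]  x^+=[0.0460, -1.4776]  P^+=[0.1065 0.0523; 0.0523 0.4413]
step 5: x^-=[0.1028, -1.2647]  P^-=[0.3528 0.0014; 0.0014 0.4058]  S=[0.5028]  K=[0.7013; -0.1263]  nu=[-0.7851]  x^+=[-0.4479, -1.1655]  P^+=[0.1055 0.0460; 0.0460 0.3977]

K[0,0] = 0.7013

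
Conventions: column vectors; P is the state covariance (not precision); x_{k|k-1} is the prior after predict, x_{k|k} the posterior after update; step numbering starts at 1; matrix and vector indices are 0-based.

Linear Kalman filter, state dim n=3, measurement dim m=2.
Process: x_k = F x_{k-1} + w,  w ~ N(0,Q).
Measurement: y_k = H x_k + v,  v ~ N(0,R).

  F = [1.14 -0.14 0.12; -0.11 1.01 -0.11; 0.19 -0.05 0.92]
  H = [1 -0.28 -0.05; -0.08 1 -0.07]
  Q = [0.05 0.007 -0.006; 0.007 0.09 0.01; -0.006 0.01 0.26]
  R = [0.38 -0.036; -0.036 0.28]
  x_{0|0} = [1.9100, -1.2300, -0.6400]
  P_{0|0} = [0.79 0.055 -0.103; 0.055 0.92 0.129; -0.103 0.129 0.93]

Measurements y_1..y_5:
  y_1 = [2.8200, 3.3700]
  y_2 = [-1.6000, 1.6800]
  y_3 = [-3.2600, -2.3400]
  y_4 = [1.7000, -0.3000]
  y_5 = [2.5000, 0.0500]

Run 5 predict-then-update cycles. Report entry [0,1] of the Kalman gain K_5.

K[0,1] = -0.0425

step 1: x^-=[2.2728, -1.3820, -0.1644]  P^-=[1.0580 -0.1384 0.1419; -0.1384 1.0059 -0.0031; 0.1419 -0.0031 1.0290]  S=[1.5827 -0.5494; -0.5494 1.3219]  K=[0.7331 0.1285; 0.0022 0.7704; 0.0409 -0.0484]  nu=[0.1520, 4.9223]  x^+=[3.0168, 2.4105, -0.3965]  P^+=[0.2891 0.0387 0.0861; 0.0387 0.2232 0.0633; 0.0861 0.0633 1.0211]
step 2: x^-=[3.0540, 2.1464, 0.0878]  P^-=[0.4539 -0.0324 0.2514; -0.0324 0.3129 -0.0543; 0.2514 -0.0543 1.1588]  S=[0.8527 -0.2039; -0.2039 0.6171]  K=[0.5371 0.0377; -0.0150 0.5125; 0.2002 -0.1859]  nu=[-4.0487, -0.2159]  x^+=[0.8713, 2.0964, -0.6826]  P^+=[0.2152 0.0186 0.1452; 0.0186 0.1475 0.0285; 0.1452 0.0285 1.0881]
step 3: x^-=[0.6179, 2.0966, -0.5673]  P^-=[0.3811 -0.0497 0.3119; -0.0497 0.2493 -0.0995; 0.3119 -0.0995 1.2369]  S=[0.7776 -0.2004; -0.2004 0.5632]  K=[0.4858 -0.0084; -0.0311 0.4510; 0.2872 -0.2725]  nu=[-3.3192, -4.4269]  x^+=[-0.9573, 0.2032, -0.3144]  P^+=[0.1959 0.0081 0.1752; 0.0081 0.1284 0.0044; 0.1752 0.0044 1.0996]
step 4: x^-=[-1.1575, 0.3452, -0.4813]  P^-=[0.3682 -0.0645 0.3452; -0.0645 0.2381 -0.1276; 0.3452 -0.1276 1.2588]  S=[0.7680 -0.2125; -0.2125 0.5587]  K=[0.4716 -0.0320; -0.0419 0.4354; 0.3280 -0.3107]  nu=[2.9301, -0.7715]  x^+=[0.2489, -0.1137, 0.7195]  P^+=[0.1904 0.0024 0.1874; 0.0024 0.1230 -0.0083; 0.1874 -0.0083 1.0789]
step 5: x^-=[0.3860, -0.2213, 0.7149]  P^-=[0.3662 -0.0728 0.3570; -0.0728 0.2367 -0.1395; 0.3570 -0.1395 1.2466]  S=[0.7690 -0.2210; -0.2210 0.5604]  K=[0.4672 -0.0425; -0.0478 0.4314; 0.3418 -0.3209]  nu=[2.0878, 0.3522]  x^+=[1.3465, -0.1692, 1.3154]  P^+=[0.1885 -0.0003 0.1902; -0.0003 0.1216 -0.0134; 0.1902 -0.0134 1.0506]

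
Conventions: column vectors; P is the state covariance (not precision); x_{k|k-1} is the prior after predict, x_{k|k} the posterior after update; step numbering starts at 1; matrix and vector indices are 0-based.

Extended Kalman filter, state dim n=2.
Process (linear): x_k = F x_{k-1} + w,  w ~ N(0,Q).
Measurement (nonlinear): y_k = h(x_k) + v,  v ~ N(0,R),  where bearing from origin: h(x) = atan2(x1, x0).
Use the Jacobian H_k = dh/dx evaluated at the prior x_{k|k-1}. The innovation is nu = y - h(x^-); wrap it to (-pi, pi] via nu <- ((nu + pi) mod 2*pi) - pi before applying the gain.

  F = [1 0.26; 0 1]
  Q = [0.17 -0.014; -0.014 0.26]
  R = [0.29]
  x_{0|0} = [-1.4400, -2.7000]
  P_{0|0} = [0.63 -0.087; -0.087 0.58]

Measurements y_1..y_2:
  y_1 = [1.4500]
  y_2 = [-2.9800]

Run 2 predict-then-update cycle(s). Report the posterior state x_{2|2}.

x_post = [-3.8528, -1.5262]

step 1: x^-=[-2.1420, -2.7000]  P^-=[0.7940 0.0498; 0.0498 0.8400]  H_jac=[0.2273 -0.1803]  S=[0.3543]  K=[0.4841; -0.3956]  nu=[-2.5917]  x^+=[-3.3966, -1.6746]  P^+=[0.7109 0.1177; 0.1177 0.7845]
step 2: x^-=[-3.8320, -1.6746]  P^-=[0.9952 0.3076; 0.3076 1.0445]  H_jac=[0.0958 -0.2191]  S=[0.3364]  K=[0.0829; -0.5929]  nu=[-0.2504]  x^+=[-3.8528, -1.5262]  P^+=[0.9929 0.3242; 0.3242 0.9263]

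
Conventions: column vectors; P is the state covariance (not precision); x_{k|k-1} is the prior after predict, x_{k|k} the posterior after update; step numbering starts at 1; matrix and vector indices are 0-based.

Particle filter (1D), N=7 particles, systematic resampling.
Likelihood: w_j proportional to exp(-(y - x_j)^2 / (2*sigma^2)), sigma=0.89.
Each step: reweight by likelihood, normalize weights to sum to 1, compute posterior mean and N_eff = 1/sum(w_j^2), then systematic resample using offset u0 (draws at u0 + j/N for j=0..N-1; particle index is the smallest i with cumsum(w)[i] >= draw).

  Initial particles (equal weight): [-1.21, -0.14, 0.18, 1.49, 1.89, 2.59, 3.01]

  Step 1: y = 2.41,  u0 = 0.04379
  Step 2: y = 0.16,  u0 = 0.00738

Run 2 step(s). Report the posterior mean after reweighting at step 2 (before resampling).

post_mean = 1.6418

step 1: w=[0.0001, 0.0051, 0.0133, 0.1795, 0.2582, 0.3000, 0.2440]  mean=2.2683  Neff=4.0228  idx=[3, 3, 4, 5, 5, 6, 6]
step 2: w=[0.3781, 0.3781, 0.1746, 0.0278, 0.0278, 0.0069, 0.0069]  mean=1.6418  Neff=3.1447  idx=[0, 0, 0, 1, 1, 1, 2]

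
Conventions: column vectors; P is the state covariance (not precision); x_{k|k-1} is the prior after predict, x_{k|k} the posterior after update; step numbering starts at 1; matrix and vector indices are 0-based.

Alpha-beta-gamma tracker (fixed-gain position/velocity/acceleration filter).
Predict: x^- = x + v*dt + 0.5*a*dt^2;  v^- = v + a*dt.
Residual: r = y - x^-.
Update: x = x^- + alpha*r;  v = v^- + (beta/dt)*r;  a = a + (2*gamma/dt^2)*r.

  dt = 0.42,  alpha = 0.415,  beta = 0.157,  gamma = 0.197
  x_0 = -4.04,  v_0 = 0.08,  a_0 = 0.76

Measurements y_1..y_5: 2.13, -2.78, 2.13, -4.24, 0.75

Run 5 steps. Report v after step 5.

step 1: x_pred=-3.9394  r=6.0694  x^+=-1.4206  v^+=2.6680  a^+=14.3163
step 2: x_pred=0.9627  r=-3.7427  x^+=-0.5905  v^+=7.2818  a^+=5.9568
step 3: x_pred=2.9932  r=-0.8632  x^+=2.6350  v^+=9.4610  a^+=4.0288
step 4: x_pred=6.9639  r=-11.2039  x^+=2.3143  v^+=6.9649  a^+=-20.9958
step 5: x_pred=3.3877  r=-2.6377  x^+=2.2931  v^+=-2.8393  a^+=-26.8874

v_post = -2.8393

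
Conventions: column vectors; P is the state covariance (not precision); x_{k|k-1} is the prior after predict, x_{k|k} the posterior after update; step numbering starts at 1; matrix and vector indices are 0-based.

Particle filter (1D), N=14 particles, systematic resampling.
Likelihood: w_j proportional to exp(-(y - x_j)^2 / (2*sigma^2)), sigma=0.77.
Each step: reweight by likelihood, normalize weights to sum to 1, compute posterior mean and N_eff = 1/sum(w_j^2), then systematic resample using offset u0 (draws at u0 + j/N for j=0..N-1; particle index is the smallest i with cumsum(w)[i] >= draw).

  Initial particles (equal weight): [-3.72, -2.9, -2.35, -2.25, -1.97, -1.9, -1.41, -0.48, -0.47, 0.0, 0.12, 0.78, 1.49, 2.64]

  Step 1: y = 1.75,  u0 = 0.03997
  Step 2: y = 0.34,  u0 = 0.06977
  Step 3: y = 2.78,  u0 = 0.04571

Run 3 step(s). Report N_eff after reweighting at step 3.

N_eff = 4.5918

step 1: w=[0.0000, 0.0000, 0.0000, 0.0000, 0.0000, 0.0000, 0.0001, 0.0071, 0.0074, 0.0356, 0.0501, 0.2131, 0.4450, 0.2416]  mean=1.4660  Neff=3.2713  idx=[9, 11, 11, 11, 12, 12, 12, 12, 12, 12, 12, 13, 13, 13]
step 2: w=[0.1568, 0.1468, 0.1468, 0.1468, 0.0567, 0.0567, 0.0567, 0.0567, 0.0567, 0.0567, 0.0567, 0.0020, 0.0020, 0.0020]  mean=0.9505  Neff=8.9475  idx=[0, 0, 1, 1, 2, 2, 3, 3, 4, 6, 7, 8, 9, 13]
step 3: w=[0.0006, 0.0006, 0.0142, 0.0142, 0.0142, 0.0142, 0.0142, 0.0142, 0.1015, 0.1015, 0.1015, 0.1015, 0.1015, 0.4063]  mean=1.8951  Neff=4.5918  idx=[5, 8, 9, 9, 10, 11, 11, 12, 13, 13, 13, 13, 13, 13]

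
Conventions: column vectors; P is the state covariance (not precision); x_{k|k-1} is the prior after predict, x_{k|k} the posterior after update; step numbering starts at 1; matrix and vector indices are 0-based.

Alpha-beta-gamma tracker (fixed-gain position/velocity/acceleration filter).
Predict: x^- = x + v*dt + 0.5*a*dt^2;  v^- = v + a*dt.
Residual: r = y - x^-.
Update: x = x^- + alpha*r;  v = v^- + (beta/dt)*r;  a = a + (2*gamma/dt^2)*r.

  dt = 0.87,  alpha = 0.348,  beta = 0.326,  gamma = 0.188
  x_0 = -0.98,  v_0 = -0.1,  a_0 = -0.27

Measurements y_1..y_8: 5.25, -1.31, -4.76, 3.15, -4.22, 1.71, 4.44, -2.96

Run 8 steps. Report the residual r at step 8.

resid = -4.9383

step 1: x_pred=-1.1692  r=6.4192  x^+=1.0647  v^+=2.0704  a^+=2.9188
step 2: x_pred=3.9706  r=-5.2806  x^+=2.1330  v^+=2.6311  a^+=0.2956
step 3: x_pred=4.5339  r=-9.2939  x^+=1.2996  v^+=-0.5943  a^+=-4.3213
step 4: x_pred=-0.8528  r=4.0028  x^+=0.5402  v^+=-2.8539  a^+=-2.3328
step 5: x_pred=-2.8255  r=-1.3945  x^+=-3.3108  v^+=-5.4060  a^+=-3.0256
step 6: x_pred=-9.1590  r=10.8690  x^+=-5.3766  v^+=-3.9654  a^+=2.3738
step 7: x_pred=-7.9282  r=12.3682  x^+=-3.6240  v^+=2.7343  a^+=8.5178
step 8: x_pred=1.9783  r=-4.9383  x^+=0.2598  v^+=8.2943  a^+=6.0646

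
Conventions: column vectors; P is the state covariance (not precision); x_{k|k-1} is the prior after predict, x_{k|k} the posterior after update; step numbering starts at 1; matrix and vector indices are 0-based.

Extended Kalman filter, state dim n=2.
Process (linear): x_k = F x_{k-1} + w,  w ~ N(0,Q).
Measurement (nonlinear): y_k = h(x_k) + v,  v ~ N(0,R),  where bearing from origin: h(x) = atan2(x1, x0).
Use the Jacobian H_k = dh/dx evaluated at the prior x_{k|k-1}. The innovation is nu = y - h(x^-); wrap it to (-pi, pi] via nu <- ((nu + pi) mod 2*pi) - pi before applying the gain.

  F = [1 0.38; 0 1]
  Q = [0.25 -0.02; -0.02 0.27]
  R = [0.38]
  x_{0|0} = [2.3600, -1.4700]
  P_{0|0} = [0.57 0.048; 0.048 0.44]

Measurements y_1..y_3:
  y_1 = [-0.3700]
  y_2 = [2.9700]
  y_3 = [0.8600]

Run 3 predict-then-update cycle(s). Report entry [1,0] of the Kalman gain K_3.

step 1: x^-=[1.8014, -1.4700]  P^-=[0.9200 0.1952; 0.1952 0.7100]  H_jac=[0.2719 0.3332]  S=[0.5622]  K=[0.5606; 0.5152]  nu=[0.3144]  x^+=[1.9777, -1.3080]  P^+=[0.7433 0.0328; 0.0328 0.5608]
step 2: x^-=[1.4807, -1.3080]  P^-=[1.0992 0.2259; 0.2259 0.8308]  H_jac=[0.3351 0.3793]  S=[0.6804]  K=[0.6673; 0.5744]  nu=[-2.5896]  x^+=[-0.2474, -2.7955]  P^+=[0.7962 -0.0349; -0.0349 0.6063]
step 3: x^-=[-1.3097, -2.7955]  P^-=[1.1072 0.1755; 0.1755 0.8763]  H_jac=[0.2933 -0.1374]  S=[0.4777]  K=[0.6294; -0.1444]  nu=[2.8689]  x^+=[0.4962, -3.2096]  P^+=[0.9180 0.2189; 0.2189 0.8663]

K[1,0] = -0.1444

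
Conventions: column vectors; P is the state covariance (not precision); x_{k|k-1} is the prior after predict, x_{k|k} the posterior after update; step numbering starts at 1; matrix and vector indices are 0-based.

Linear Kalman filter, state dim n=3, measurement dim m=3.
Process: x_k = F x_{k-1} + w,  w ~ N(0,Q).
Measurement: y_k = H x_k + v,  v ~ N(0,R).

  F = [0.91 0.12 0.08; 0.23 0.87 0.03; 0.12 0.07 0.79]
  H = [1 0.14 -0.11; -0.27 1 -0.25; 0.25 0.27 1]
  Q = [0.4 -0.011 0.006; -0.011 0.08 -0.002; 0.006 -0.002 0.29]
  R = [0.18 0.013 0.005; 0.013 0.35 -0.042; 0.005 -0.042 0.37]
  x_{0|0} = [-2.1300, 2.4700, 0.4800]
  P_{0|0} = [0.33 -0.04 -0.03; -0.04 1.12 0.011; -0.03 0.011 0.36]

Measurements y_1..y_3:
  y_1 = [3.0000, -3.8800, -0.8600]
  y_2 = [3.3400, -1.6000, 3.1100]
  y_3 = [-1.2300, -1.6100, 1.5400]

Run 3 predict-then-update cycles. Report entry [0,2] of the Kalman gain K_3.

K[0,2] = 0.0702

step 1: x^-=[-1.6035, 1.6734, 0.2965]  P^-=[0.6788 0.1425 0.0503; 0.1425 0.9297 0.0811; 0.0503 0.0811 0.5198]  S=[0.9097 0.0885 0.2540; 0.0885 1.2509 0.1173; 0.2540 0.1173 1.0881]  K=[0.7516 -0.1027 0.0732; 0.1616 0.6633 0.2287; -0.1403 -0.0918 0.5520]  nu=[4.4018, -5.9122, -1.2074]  x^+=[2.2236, -1.8132, -0.4447]  P^+=[0.1334 0.0068 -0.0000; 0.0068 0.2253 -0.0050; -0.0000 -0.0050 0.2087]
step 2: x^-=[1.7703, -1.0794, -0.2114]  P^-=[0.5164 0.0461 0.0357; 0.0461 0.2602 0.0177; 0.0357 0.0177 0.4229]  S=[0.7111 -0.0444 0.1481; -0.0444 0.6453 -0.0995; 0.1481 -0.0995 0.8777]  K=[0.7088 -0.0987 0.0711; 0.1093 0.4063 0.1410; -0.1228 -0.0813 0.5089]  nu=[1.6976, -0.0955, 3.1703]  x^+=[3.2083, -0.4856, 1.2011]  P^+=[0.1259 0.0059 0.0009; 0.0059 0.1385 -0.0032; 0.0009 -0.0032 0.1917]
step 3: x^-=[2.9574, 0.3514, 1.2999]  P^-=[0.5089 0.0349 0.0338; 0.0349 0.1939 0.0131; 0.0338 0.0131 0.4121]  S=[0.6996 -0.0617 0.1392; -0.0617 0.5859 -0.1199; 0.1392 -0.1199 0.8567]  K=[0.7062 -0.1006 0.0702; 0.0932 0.3435 0.1195; -0.1210 -0.0788 0.5036]  nu=[-4.0936, -0.8380, -0.5941]  x^+=[0.1091, -0.3888, 1.5619]  P^+=[0.1255 0.0051 0.0009; 0.0051 0.1171 -0.0027; 0.0009 -0.0027 0.1895]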